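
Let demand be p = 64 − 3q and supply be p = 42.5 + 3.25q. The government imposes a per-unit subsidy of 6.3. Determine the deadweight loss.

Competitive equilibrium: 64 − 3q = 42.5 + 3.25q → q* = 3.44, p* = 53.68.
The subsidy lowers effective supply by 6.3: p = 36.2 + 3.25q.
New quantity: 64 − 3q = 36.2 + 3.25q → q' = 4.448.
Overproduction Δq = 4.448 − 3.44 = 1.008; wedge = subsidy = 6.3.
The triangle = ½ × 1.008 × 6.3 = 3.18.

3.18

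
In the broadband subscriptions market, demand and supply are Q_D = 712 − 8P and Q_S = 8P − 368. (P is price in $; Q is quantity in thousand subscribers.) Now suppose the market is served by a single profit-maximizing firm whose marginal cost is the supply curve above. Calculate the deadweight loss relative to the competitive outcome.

In inverse form: demand P = 89 − 0.125Q, supply P = 46 + 0.125Q.
Competitive equilibrium: 89 − 0.125Q = 46 + 0.125Q → Q* = 172, P* = 67.5.
Marginal revenue: MR = 89 − 0.25Q. Set MR = MC: 89 − 0.25Q = 46 + 0.125Q → Q_m = 114.6667.
Price P_m = 89 − 0.125·114.6667 = 74.6667; MC(Q_m) = 46 + 0.125·114.6667 = 60.3333.
Competitive Q* = 172, so ΔQ = 57.3333; wedge = 74.6667 − 60.3333 = 14.3334.
Deadweight loss = ½ × 57.3333 × 14.3334 = $410.89 thousand.

$410.89 thousand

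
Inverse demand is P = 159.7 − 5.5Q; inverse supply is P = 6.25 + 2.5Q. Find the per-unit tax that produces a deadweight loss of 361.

76

Competitive equilibrium: 159.7 − 5.5Q = 6.25 + 2.5Q → Q* = 19.1813, P* = 54.2031.
A tax t gives ΔQ = t/8 and wedge t, so DWL = t²/16.
t²/16 = 361 → t² = 5776 → t = 76.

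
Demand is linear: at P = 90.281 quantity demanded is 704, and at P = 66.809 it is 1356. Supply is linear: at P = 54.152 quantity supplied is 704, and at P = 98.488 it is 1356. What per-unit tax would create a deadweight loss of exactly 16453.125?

Demand slope = (66.809 − 90.281)/(1356 − 704) = −0.036, so P = 115.625 − 0.036Q.
Supply slope = (98.488 − 54.152)/(1356 − 704) = 0.068, so P = 6.28 + 0.068Q.
Competitive equilibrium: 115.625 − 0.036Q = 6.28 + 0.068Q → Q* = 1051.3942, P* = 77.7748.
A tax t gives ΔQ = t/0.104 and wedge t, so DWL = t²/0.208.
t²/0.208 = 16453.125 → t² = 3422.25 → t = 58.5.

58.5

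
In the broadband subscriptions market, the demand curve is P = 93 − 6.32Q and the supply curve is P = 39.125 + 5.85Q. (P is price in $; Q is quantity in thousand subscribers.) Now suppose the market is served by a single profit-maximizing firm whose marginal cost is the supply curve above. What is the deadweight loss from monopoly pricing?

$13.93 thousand

Competitive equilibrium: 93 − 6.32Q = 39.125 + 5.85Q → Q* = 4.4269, P* = 65.0222.
Marginal revenue: MR = 93 − 12.64Q. Set MR = MC: 93 − 12.64Q = 39.125 + 5.85Q → Q_m = 2.9137.
Price P_m = 93 − 6.32·2.9137 = 74.5854; MC(Q_m) = 39.125 + 5.85·2.9137 = 56.1701.
Competitive Q* = 4.4269, so ΔQ = 1.5132; wedge = 74.5854 − 56.1701 = 18.4153.
DWL = ½ × 1.5132 × 18.4153 = $13.93 thousand.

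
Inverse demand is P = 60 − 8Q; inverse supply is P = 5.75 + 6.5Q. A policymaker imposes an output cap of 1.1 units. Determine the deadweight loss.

Competitive equilibrium: 60 − 8Q = 5.75 + 6.5Q → Q* = 3.7414, P* = 30.069.
At Q = 1.1: demand price = 60 − 8·1.1 = 51.2; supply price = 5.75 + 6.5·1.1 = 12.9.
ΔQ = 3.7414 − 1.1 = 2.6414; wedge = 51.2 − 12.9 = 38.3.
The triangle = ½ × 2.6414 × 38.3 = 50.58.

50.58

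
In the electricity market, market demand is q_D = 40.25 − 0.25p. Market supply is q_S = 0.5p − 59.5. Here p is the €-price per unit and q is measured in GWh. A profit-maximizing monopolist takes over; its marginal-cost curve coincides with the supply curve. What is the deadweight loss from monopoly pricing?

€23.52

In inverse form: demand p = 161 − 4q, supply p = 119 + 2q.
Competitive equilibrium: 161 − 4q = 119 + 2q → q* = 7, p* = 133.
Marginal revenue: MR = 161 − 8q. Set MR = MC: 161 − 8q = 119 + 2q → q_m = 4.2.
Price p_m = 161 − 4·4.2 = 144.2; MC(q_m) = 119 + 2·4.2 = 127.4.
Competitive q* = 7, so Δq = 2.8; wedge = 144.2 − 127.4 = 16.8.
Welfare loss = ½ × 2.8 × 16.8 = €23.52.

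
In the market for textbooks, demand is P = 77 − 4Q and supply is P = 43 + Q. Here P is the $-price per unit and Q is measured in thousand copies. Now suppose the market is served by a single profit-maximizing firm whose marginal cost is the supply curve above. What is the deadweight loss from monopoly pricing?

Competitive equilibrium: 77 − 4Q = 43 + Q → Q* = 6.8, P* = 49.8.
Marginal revenue: MR = 77 − 8Q. Set MR = MC: 77 − 8Q = 43 + Q → Q_m = 3.7778.
Price P_m = 77 − 4·3.7778 = 61.8888; MC(Q_m) = 43 + 1·3.7778 = 46.7778.
Competitive Q* = 6.8, so ΔQ = 3.0222; wedge = 61.8888 − 46.7778 = 15.111.
Welfare loss = ½ × 3.0222 × 15.111 = $22.83 thousand.

$22.83 thousand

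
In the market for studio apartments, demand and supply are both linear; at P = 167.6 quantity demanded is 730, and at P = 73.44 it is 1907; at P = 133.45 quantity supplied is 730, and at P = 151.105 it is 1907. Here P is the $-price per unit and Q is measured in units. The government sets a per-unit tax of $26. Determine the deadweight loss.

Demand slope = (73.44 − 167.6)/(1907 − 730) = −0.08, so P = 226 − 0.08Q.
Supply slope = (151.105 − 133.45)/(1907 − 730) = 0.015, so P = 122.5 + 0.015Q.
Competitive equilibrium: 226 − 0.08Q = 122.5 + 0.015Q → Q* = 1089.4737, P* = 138.8421.
With the tax, the buyer price exceeds the seller price by 26: (226 − 0.08Q) − (122.5 + 0.015Q) = 26 → Q' = 815.7895.
ΔQ = 1089.4737 − 815.7895 = 273.6842; the wedge equals the tax, 26.
Welfare loss = ½ × 273.6842 × 26 = $3557.89.

$3557.89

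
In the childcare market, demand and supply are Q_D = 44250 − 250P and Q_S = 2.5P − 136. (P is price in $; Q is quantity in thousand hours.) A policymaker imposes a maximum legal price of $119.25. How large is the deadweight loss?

$4035.37 thousand

In inverse form: demand P = 177 − 0.004Q, supply P = 54.4 + 0.4Q.
Competitive equilibrium: 177 − 0.004Q = 54.4 + 0.4Q → Q* = 303.4653, P* = 175.7861.
At the ceiling P = 119.25, quantity supplied = (119.25 − 54.4)/0.4 = 162.125.
Willingness to pay at Q' = 162.125: 177 − 0.004·162.125 = 176.3515.
ΔQ = 303.4653 − 162.125 = 141.3403; wedge = 176.3515 − 119.25 = 57.1015.
The triangle = ½ × 141.3403 × 57.1015 = $4035.37 thousand.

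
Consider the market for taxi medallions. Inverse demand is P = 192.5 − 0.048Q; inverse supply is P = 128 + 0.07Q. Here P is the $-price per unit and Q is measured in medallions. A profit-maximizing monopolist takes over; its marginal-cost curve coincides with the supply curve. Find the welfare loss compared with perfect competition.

Competitive equilibrium: 192.5 − 0.048Q = 128 + 0.07Q → Q* = 546.6102, P* = 166.2627.
Marginal revenue: MR = 192.5 − 0.096Q. Set MR = MC: 192.5 − 0.096Q = 128 + 0.07Q → Q_m = 388.5542.
Price P_m = 192.5 − 0.048·388.5542 = 173.8494; MC(Q_m) = 128 + 0.07·388.5542 = 155.1988.
Competitive Q* = 546.6102, so ΔQ = 158.056; wedge = 173.8494 − 155.1988 = 18.6506.
The triangle = ½ × 158.056 × 18.6506 = $1473.92.

$1473.92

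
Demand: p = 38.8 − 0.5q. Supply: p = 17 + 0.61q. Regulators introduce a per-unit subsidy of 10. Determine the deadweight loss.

45.05

Competitive equilibrium: 38.8 − 0.5q = 17 + 0.61q → q* = 19.6396, p* = 28.9802.
The subsidy lowers effective supply by 10: p = 7 + 0.61q.
New quantity: 38.8 − 0.5q = 7 + 0.61q → q' = 28.6486.
Overproduction Δq = 28.6486 − 19.6396 = 9.009; wedge = subsidy = 10.
DWL = ½ × 9.009 × 10 = 45.05.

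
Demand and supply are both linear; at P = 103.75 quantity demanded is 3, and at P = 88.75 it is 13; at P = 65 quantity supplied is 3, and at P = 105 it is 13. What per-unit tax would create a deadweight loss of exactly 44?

Demand slope = (88.75 − 103.75)/(13 − 3) = −1.5, so P = 108.25 − 1.5Q.
Supply slope = (105 − 65)/(13 − 3) = 4, so P = 53 + 4Q.
Competitive equilibrium: 108.25 − 1.5Q = 53 + 4Q → Q* = 10.0455, P* = 93.1818.
A tax t gives ΔQ = t/5.5 and wedge t, so DWL = t²/11.
t²/11 = 44 → t² = 484 → t = 22.

22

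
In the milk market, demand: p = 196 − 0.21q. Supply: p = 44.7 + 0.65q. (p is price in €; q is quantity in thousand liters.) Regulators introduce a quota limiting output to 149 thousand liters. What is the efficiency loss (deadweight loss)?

Competitive equilibrium: 196 − 0.21q = 44.7 + 0.65q → q* = 175.9302, p* = 159.0547.
At q = 149: demand price = 196 − 0.21·149 = 164.71; supply price = 44.7 + 0.65·149 = 141.55.
Δq = 175.9302 − 149 = 26.9302; wedge = 164.71 − 141.55 = 23.16.
Deadweight loss = ½ × 26.9302 × 23.16 = €311.85 thousand.

€311.85 thousand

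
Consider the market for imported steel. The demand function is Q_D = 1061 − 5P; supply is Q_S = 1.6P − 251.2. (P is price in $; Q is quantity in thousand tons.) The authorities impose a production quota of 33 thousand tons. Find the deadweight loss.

In inverse form: demand P = 212.2 − 0.2Q, supply P = 157 + 0.625Q.
Competitive equilibrium: 212.2 − 0.2Q = 157 + 0.625Q → Q* = 66.9091, P* = 198.8182.
At Q = 33: demand price = 212.2 − 0.2·33 = 205.6; supply price = 157 + 0.625·33 = 177.625.
ΔQ = 66.9091 − 33 = 33.9091; wedge = 205.6 − 177.625 = 27.975.
DWL = ½ × 33.9091 × 27.975 = $474.30 thousand.

$474.30 thousand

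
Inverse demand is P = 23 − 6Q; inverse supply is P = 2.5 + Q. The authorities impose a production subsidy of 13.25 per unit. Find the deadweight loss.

Competitive equilibrium: 23 − 6Q = 2.5 + Q → Q* = 2.9286, P* = 5.4286.
The subsidy lowers effective supply by 13.25: P = Q − 10.75.
New quantity: 23 − 6Q = Q − 10.75 → Q' = 4.8214.
Overproduction ΔQ = 4.8214 − 2.9286 = 1.8928; wedge = subsidy = 13.25.
The triangle = ½ × 1.8928 × 13.25 = 12.54.

12.54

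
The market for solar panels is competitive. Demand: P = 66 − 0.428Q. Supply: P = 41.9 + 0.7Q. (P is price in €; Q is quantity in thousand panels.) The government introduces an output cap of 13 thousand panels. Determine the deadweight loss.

Competitive equilibrium: 66 − 0.428Q = 41.9 + 0.7Q → Q* = 21.3652, P* = 56.8557.
At Q = 13: demand price = 66 − 0.428·13 = 60.436; supply price = 41.9 + 0.7·13 = 51.
ΔQ = 21.3652 − 13 = 8.3652; wedge = 60.436 − 51 = 9.436.
The triangle = ½ × 8.3652 × 9.436 = €39.47 thousand.

€39.47 thousand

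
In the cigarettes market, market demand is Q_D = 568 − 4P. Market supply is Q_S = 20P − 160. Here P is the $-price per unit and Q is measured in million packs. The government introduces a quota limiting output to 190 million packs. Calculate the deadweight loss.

In inverse form: demand P = 142 − 0.25Q, supply P = 8 + 0.05Q.
Competitive equilibrium: 142 − 0.25Q = 8 + 0.05Q → Q* = 446.6667, P* = 30.3333.
At Q = 190: demand price = 142 − 0.25·190 = 94.5; supply price = 8 + 0.05·190 = 17.5.
ΔQ = 446.6667 − 190 = 256.6667; wedge = 94.5 − 17.5 = 77.
Welfare loss = ½ × 256.6667 × 77 = $9881.67 million.

$9881.67 million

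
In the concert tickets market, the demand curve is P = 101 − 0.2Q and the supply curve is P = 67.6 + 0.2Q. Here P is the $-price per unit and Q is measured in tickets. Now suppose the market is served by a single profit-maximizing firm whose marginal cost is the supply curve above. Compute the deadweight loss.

Competitive equilibrium: 101 − 0.2Q = 67.6 + 0.2Q → Q* = 83.5, P* = 84.3.
Marginal revenue: MR = 101 − 0.4Q. Set MR = MC: 101 − 0.4Q = 67.6 + 0.2Q → Q_m = 55.6667.
Price P_m = 101 − 0.2·55.6667 = 89.8667; MC(Q_m) = 67.6 + 0.2·55.6667 = 78.7333.
Competitive Q* = 83.5, so ΔQ = 27.8333; wedge = 89.8667 − 78.7333 = 11.1334.
Deadweight loss = ½ × 27.8333 × 11.1334 = $154.94.

$154.94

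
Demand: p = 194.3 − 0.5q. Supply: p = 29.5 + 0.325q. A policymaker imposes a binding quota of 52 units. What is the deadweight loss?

Competitive equilibrium: 194.3 − 0.5q = 29.5 + 0.325q → q* = 199.75758, p* = 94.42121.
At q = 52: demand price = 194.3 − 0.5·52 = 168.3; supply price = 29.5 + 0.325·52 = 46.4.
Δq = 199.75758 − 52 = 147.75758; wedge = 168.3 − 46.4 = 121.9.
DWL = ½ × 147.75758 × 121.9 = 9005.82.

9005.82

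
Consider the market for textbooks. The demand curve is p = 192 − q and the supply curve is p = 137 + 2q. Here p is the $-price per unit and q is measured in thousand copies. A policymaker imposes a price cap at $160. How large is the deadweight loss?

Competitive equilibrium: 192 − q = 137 + 2q → q* = 18.3333, p* = 173.6667.
At the ceiling p = 160, quantity supplied = (160 − 137)/2 = 11.5.
Willingness to pay at q' = 11.5: 192 − 1·11.5 = 180.5.
Δq = 18.3333 − 11.5 = 6.8333; wedge = 180.5 − 160 = 20.5.
Welfare loss = ½ × 6.8333 × 20.5 = $70.04 thousand.

$70.04 thousand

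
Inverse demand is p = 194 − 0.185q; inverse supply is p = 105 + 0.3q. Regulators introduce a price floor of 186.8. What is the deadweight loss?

Competitive equilibrium: 194 − 0.185q = 105 + 0.3q → q* = 183.5052, p* = 160.0515.
At the floor p = 186.8, quantity demanded = (194 − 186.8)/0.185 = 38.9189.
Sellers' marginal cost at q' = 38.9189: 105 + 0.3·38.9189 = 116.6757.
Δq = 183.5052 − 38.9189 = 144.5863; wedge = 186.8 − 116.6757 = 70.1243.
DWL = ½ × 144.5863 × 70.1243 = 5069.51.

5069.51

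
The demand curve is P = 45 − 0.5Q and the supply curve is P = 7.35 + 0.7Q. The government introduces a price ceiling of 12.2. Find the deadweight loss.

Competitive equilibrium: 45 − 0.5Q = 7.35 + 0.7Q → Q* = 31.375, P* = 29.3125.
At the ceiling P = 12.2, quantity supplied = (12.2 − 7.35)/0.7 = 6.9286.
Willingness to pay at Q' = 6.9286: 45 − 0.5·6.9286 = 41.5357.
ΔQ = 31.375 − 6.9286 = 24.4464; wedge = 41.5357 − 12.2 = 29.3357.
The triangle = ½ × 24.4464 × 29.3357 = 358.58.

358.58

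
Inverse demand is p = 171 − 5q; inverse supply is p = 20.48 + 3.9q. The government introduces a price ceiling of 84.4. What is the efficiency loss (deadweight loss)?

Competitive equilibrium: 171 − 5q = 20.48 + 3.9q → q* = 16.9124, p* = 86.4382.
At the ceiling p = 84.4, quantity supplied = (84.4 − 20.48)/3.9 = 16.3897.
Willingness to pay at q' = 16.3897: 171 − 5·16.3897 = 89.0515.
Δq = 16.9124 − 16.3897 = 0.5227; wedge = 89.0515 − 84.4 = 4.6515.
Welfare loss = ½ × 0.5227 × 4.6515 = 1.22.

1.22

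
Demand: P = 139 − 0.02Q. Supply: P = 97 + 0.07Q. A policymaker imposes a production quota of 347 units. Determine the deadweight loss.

644.405

Competitive equilibrium: 139 − 0.02Q = 97 + 0.07Q → Q* = 466.6667, P* = 129.6667.
At Q = 347: demand price = 139 − 0.02·347 = 132.06; supply price = 97 + 0.07·347 = 121.29.
ΔQ = 466.6667 − 347 = 119.6667; wedge = 132.06 − 121.29 = 10.77.
Welfare loss = ½ × 119.6667 × 10.77 = 644.405.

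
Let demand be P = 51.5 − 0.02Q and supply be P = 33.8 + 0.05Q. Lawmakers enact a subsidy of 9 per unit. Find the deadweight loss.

Competitive equilibrium: 51.5 − 0.02Q = 33.8 + 0.05Q → Q* = 252.8571, P* = 46.4429.
The subsidy lowers effective supply by 9: P = 24.8 + 0.05Q.
New quantity: 51.5 − 0.02Q = 24.8 + 0.05Q → Q' = 381.4286.
Overproduction ΔQ = 381.4286 − 252.8571 = 128.5715; wedge = subsidy = 9.
Deadweight loss = ½ × 128.5715 × 9 = 578.57.

578.57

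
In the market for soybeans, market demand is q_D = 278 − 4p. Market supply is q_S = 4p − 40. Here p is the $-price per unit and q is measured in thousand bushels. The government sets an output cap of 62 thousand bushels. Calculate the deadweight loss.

$812.25 thousand

In inverse form: demand p = 69.5 − 0.25q, supply p = 10 + 0.25q.
Competitive equilibrium: 69.5 − 0.25q = 10 + 0.25q → q* = 119, p* = 39.75.
At q = 62: demand price = 69.5 − 0.25·62 = 54; supply price = 10 + 0.25·62 = 25.5.
Δq = 119 − 62 = 57; wedge = 54 − 25.5 = 28.5.
The triangle = ½ × 57 × 28.5 = $812.25 thousand.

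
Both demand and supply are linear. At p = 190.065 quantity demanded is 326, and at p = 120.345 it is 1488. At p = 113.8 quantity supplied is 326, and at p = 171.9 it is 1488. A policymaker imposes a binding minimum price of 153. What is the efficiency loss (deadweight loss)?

314.08

Demand slope = (120.345 − 190.065)/(1488 − 326) = −0.06, so p = 209.625 − 0.06q.
Supply slope = (171.9 − 113.8)/(1488 − 326) = 0.05, so p = 97.5 + 0.05q.
Competitive equilibrium: 209.625 − 0.06q = 97.5 + 0.05q → q* = 1019.3182, p* = 148.4659.
At the floor p = 153, quantity demanded = (209.625 − 153)/0.06 = 943.75.
Sellers' marginal cost at q' = 943.75: 97.5 + 0.05·943.75 = 144.6875.
Δq = 1019.3182 − 943.75 = 75.5682; wedge = 153 − 144.6875 = 8.3125.
Welfare loss = ½ × 75.5682 × 8.3125 = 314.08.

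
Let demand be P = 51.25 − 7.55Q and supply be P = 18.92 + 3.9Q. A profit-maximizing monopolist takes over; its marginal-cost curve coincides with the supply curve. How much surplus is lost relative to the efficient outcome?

Competitive equilibrium: 51.25 − 7.55Q = 18.92 + 3.9Q → Q* = 2.8236, P* = 29.932.
Marginal revenue: MR = 51.25 − 15.1Q. Set MR = MC: 51.25 − 15.1Q = 18.92 + 3.9Q → Q_m = 1.7016.
Price P_m = 51.25 − 7.55·1.7016 = 38.4029; MC(Q_m) = 18.92 + 3.9·1.7016 = 25.5562.
Competitive Q* = 2.8236, so ΔQ = 1.122; wedge = 38.4029 − 25.5562 = 12.8467.
Deadweight loss = ½ × 1.122 × 12.8467 = 7.21.

7.21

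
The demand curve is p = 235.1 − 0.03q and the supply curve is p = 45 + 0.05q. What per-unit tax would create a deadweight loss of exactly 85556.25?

Competitive equilibrium: 235.1 − 0.03q = 45 + 0.05q → q* = 2376.25, p* = 163.8125.
A tax t gives Δq = t/0.08 and wedge t, so DWL = t²/0.16.
t²/0.16 = 85556.25 → t² = 13689 → t = 117.

117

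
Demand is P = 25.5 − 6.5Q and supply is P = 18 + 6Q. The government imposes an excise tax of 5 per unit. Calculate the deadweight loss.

1

Competitive equilibrium: 25.5 − 6.5Q = 18 + 6Q → Q* = 0.6, P* = 21.6.
With the tax, the buyer price exceeds the seller price by 5: (25.5 − 6.5Q) − (18 + 6Q) = 5 → Q' = 0.2.
ΔQ = 0.6 − 0.2 = 0.4; the wedge equals the tax, 5.
DWL = ½ × 0.4 × 5 = 1.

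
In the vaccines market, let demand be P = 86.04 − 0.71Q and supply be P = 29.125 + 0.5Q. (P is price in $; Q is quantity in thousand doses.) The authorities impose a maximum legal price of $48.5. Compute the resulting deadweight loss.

Competitive equilibrium: 86.04 − 0.71Q = 29.125 + 0.5Q → Q* = 47.0372, P* = 52.6436.
At the ceiling P = 48.5, quantity supplied = (48.5 − 29.125)/0.5 = 38.75.
Willingness to pay at Q' = 38.75: 86.04 − 0.71·38.75 = 58.5275.
ΔQ = 47.0372 − 38.75 = 8.2872; wedge = 58.5275 − 48.5 = 10.0275.
Welfare loss = ½ × 8.2872 × 10.0275 = $41.55 thousand.

$41.55 thousand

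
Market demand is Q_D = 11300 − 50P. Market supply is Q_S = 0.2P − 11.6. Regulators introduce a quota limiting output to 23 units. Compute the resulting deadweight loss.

In inverse form: demand P = 226 − 0.02Q, supply P = 58 + 5Q.
Competitive equilibrium: 226 − 0.02Q = 58 + 5Q → Q* = 33.46614, P* = 225.33068.
At Q = 23: demand price = 226 − 0.02·23 = 225.54; supply price = 58 + 5·23 = 173.
ΔQ = 33.46614 − 23 = 10.46614; wedge = 225.54 − 173 = 52.54.
The triangle = ½ × 10.46614 × 52.54 = 274.95.

274.95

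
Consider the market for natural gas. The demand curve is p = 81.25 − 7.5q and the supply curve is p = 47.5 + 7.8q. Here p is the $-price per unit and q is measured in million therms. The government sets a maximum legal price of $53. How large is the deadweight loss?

$17.23 million

Competitive equilibrium: 81.25 − 7.5q = 47.5 + 7.8q → q* = 2.2059, p* = 64.7059.
At the ceiling p = 53, quantity supplied = (53 − 47.5)/7.8 = 0.7051.
Willingness to pay at q' = 0.7051: 81.25 − 7.5·0.7051 = 75.9618.
Δq = 2.2059 − 0.7051 = 1.5008; wedge = 75.9618 − 53 = 22.9618.
DWL = ½ × 1.5008 × 22.9618 = $17.23 million.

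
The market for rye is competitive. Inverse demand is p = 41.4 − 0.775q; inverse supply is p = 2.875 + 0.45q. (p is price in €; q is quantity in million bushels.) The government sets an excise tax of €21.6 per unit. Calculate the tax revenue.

€298.43 million

Competitive equilibrium: 41.4 − 0.775q = 2.875 + 0.45q → q* = 31.449, p* = 17.027.
With the tax, the buyer price exceeds the seller price by 21.6: (41.4 − 0.775q) − (2.875 + 0.45q) = 21.6 → q' = 13.8163.
Tax revenue = 21.6 × 13.8163 = €298.43 million.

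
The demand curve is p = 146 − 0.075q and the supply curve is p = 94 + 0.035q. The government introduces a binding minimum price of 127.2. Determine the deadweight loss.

Competitive equilibrium: 146 − 0.075q = 94 + 0.035q → q* = 472.7273, p* = 110.5455.
At the floor p = 127.2, quantity demanded = (146 − 127.2)/0.075 = 250.6667.
Sellers' marginal cost at q' = 250.6667: 94 + 0.035·250.6667 = 102.7733.
Δq = 472.7273 − 250.6667 = 222.0606; wedge = 127.2 − 102.7733 = 24.4267.
The triangle = ½ × 222.0606 × 24.4267 = 2712.10.

2712.10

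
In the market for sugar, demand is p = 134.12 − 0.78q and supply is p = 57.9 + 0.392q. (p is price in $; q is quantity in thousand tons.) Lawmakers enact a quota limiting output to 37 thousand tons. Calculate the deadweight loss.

$460.54 thousand

Competitive equilibrium: 134.12 − 0.78q = 57.9 + 0.392q → q* = 65.0341, p* = 83.3934.
At q = 37: demand price = 134.12 − 0.78·37 = 105.26; supply price = 57.9 + 0.392·37 = 72.404.
Δq = 65.0341 − 37 = 28.0341; wedge = 105.26 − 72.404 = 32.856.
Welfare loss = ½ × 28.0341 × 32.856 = $460.54 thousand.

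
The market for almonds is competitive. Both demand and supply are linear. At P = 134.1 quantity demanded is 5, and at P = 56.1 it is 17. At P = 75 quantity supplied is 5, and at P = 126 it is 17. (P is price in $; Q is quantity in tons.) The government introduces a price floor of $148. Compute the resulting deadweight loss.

$313.42

Demand slope = (56.1 − 134.1)/(17 − 5) = −6.5, so P = 166.6 − 6.5Q.
Supply slope = (126 − 75)/(17 − 5) = 4.25, so P = 53.75 + 4.25Q.
Competitive equilibrium: 166.6 − 6.5Q = 53.75 + 4.25Q → Q* = 10.4977, P* = 98.3651.
At the floor P = 148, quantity demanded = (166.6 − 148)/6.5 = 2.8615.
Sellers' marginal cost at Q' = 2.8615: 53.75 + 4.25·2.8615 = 65.9114.
ΔQ = 10.4977 − 2.8615 = 7.6362; wedge = 148 − 65.9114 = 82.0886.
DWL = ½ × 7.6362 × 82.0886 = $313.42.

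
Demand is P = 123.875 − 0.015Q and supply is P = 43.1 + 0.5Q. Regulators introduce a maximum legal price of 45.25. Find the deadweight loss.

5991.99

Competitive equilibrium: 123.875 − 0.015Q = 43.1 + 0.5Q → Q* = 156.8447, P* = 121.5223.
At the ceiling P = 45.25, quantity supplied = (45.25 − 43.1)/0.5 = 4.3.
Willingness to pay at Q' = 4.3: 123.875 − 0.015·4.3 = 123.8105.
ΔQ = 156.8447 − 4.3 = 152.5447; wedge = 123.8105 − 45.25 = 78.5605.
The triangle = ½ × 152.5447 × 78.5605 = 5991.99.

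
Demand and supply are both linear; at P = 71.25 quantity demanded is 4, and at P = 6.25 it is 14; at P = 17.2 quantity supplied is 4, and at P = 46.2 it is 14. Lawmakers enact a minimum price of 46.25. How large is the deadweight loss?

17.04

Demand slope = (6.25 − 71.25)/(14 − 4) = −6.5, so P = 97.25 − 6.5Q.
Supply slope = (46.2 − 17.2)/(14 − 4) = 2.9, so P = 5.6 + 2.9Q.
Competitive equilibrium: 97.25 − 6.5Q = 5.6 + 2.9Q → Q* = 9.75, P* = 33.875.
At the floor P = 46.25, quantity demanded = (97.25 − 46.25)/6.5 = 7.8462.
Sellers' marginal cost at Q' = 7.8462: 5.6 + 2.9·7.8462 = 28.354.
ΔQ = 9.75 − 7.8462 = 1.9038; wedge = 46.25 − 28.354 = 17.896.
Deadweight loss = ½ × 1.9038 × 17.896 = 17.04.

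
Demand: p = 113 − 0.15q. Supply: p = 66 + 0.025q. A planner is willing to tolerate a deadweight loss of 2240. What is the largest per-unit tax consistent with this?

28

Competitive equilibrium: 113 − 0.15q = 66 + 0.025q → q* = 268.5714, p* = 72.7143.
A tax t gives Δq = t/0.175 and wedge t, so DWL = t²/0.35.
t²/0.35 = 2240 → t² = 784 → t = 28.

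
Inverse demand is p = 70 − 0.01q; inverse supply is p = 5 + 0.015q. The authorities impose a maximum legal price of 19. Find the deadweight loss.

Competitive equilibrium: 70 − 0.01q = 5 + 0.015q → q* = 2600, p* = 44.
At the ceiling p = 19, quantity supplied = (19 − 5)/0.015 = 933.333333.
Willingness to pay at q' = 933.333333: 70 − 0.01·933.333333 = 60.666667.
Δq = 2600 − 933.333333 = 1666.666667; wedge = 60.666667 − 19 = 41.666667.
The triangle = ½ × 1666.666667 × 41.666667 = 34722.22.

34722.22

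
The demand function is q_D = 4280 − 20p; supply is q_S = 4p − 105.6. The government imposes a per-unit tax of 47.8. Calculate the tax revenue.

In inverse form: demand p = 214 − 0.05q, supply p = 26.4 + 0.25q.
Competitive equilibrium: 214 − 0.05q = 26.4 + 0.25q → q* = 625.3333, p* = 182.7333.
With the tax, the buyer price exceeds the seller price by 47.8: (214 − 0.05q) − (26.4 + 0.25q) = 47.8 → q' = 466.
Tax revenue = 47.8 × 466 = 22274.80.

22274.80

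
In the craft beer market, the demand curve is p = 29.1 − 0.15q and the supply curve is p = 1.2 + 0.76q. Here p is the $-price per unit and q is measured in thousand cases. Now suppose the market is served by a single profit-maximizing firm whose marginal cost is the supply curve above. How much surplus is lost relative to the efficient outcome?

$8.56 thousand

Competitive equilibrium: 29.1 − 0.15q = 1.2 + 0.76q → q* = 30.6593, p* = 24.5011.
Marginal revenue: MR = 29.1 − 0.3q. Set MR = MC: 29.1 − 0.3q = 1.2 + 0.76q → q_m = 26.3208.
Price p_m = 29.1 − 0.15·26.3208 = 25.1519; MC(q_m) = 1.2 + 0.76·26.3208 = 21.2038.
Competitive q* = 30.6593, so Δq = 4.3385; wedge = 25.1519 − 21.2038 = 3.9481.
Welfare loss = ½ × 4.3385 × 3.9481 = $8.56 thousand.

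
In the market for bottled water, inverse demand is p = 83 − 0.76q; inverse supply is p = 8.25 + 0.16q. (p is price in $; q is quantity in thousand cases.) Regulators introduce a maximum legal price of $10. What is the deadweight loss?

Competitive equilibrium: 83 − 0.76q = 8.25 + 0.16q → q* = 81.25, p* = 21.25.
At the ceiling p = 10, quantity supplied = (10 − 8.25)/0.16 = 10.9375.
Willingness to pay at q' = 10.9375: 83 − 0.76·10.9375 = 74.6875.
Δq = 81.25 − 10.9375 = 70.3125; wedge = 74.6875 − 10 = 64.6875.
DWL = ½ × 70.3125 × 64.6875 = $2274.17 thousand.

$2274.17 thousand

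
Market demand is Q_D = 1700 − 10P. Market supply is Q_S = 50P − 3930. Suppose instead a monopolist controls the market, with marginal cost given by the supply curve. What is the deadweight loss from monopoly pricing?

7191.77

In inverse form: demand P = 170 − 0.1Q, supply P = 78.6 + 0.02Q.
Competitive equilibrium: 170 − 0.1Q = 78.6 + 0.02Q → Q* = 761.66667, P* = 93.83333.
Marginal revenue: MR = 170 − 0.2Q. Set MR = MC: 170 − 0.2Q = 78.6 + 0.02Q → Q_m = 415.45455.
Price P_m = 170 − 0.1·415.45455 = 128.45455; MC(Q_m) = 78.6 + 0.02·415.45455 = 86.90909.
Competitive Q* = 761.66667, so ΔQ = 346.21212; wedge = 128.45455 − 86.90909 = 41.54546.
Welfare loss = ½ × 346.21212 × 41.54546 = 7191.77.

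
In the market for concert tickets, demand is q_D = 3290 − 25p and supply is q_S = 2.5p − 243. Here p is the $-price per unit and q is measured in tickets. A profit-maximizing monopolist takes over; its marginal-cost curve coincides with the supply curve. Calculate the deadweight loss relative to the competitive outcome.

$9.34

In inverse form: demand p = 131.6 − 0.04q, supply p = 97.2 + 0.4q.
Competitive equilibrium: 131.6 − 0.04q = 97.2 + 0.4q → q* = 78.1818, p* = 128.4727.
Marginal revenue: MR = 131.6 − 0.08q. Set MR = MC: 131.6 − 0.08q = 97.2 + 0.4q → q_m = 71.6667.
Price p_m = 131.6 − 0.04·71.6667 = 128.7333; MC(q_m) = 97.2 + 0.4·71.6667 = 125.8667.
Competitive q* = 78.1818, so Δq = 6.5151; wedge = 128.7333 − 125.8667 = 2.8666.
DWL = ½ × 6.5151 × 2.8666 = $9.34.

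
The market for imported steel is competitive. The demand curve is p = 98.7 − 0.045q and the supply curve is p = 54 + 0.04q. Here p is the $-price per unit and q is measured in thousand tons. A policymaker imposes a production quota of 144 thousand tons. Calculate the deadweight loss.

$6197.95 thousand

Competitive equilibrium: 98.7 − 0.045q = 54 + 0.04q → q* = 525.8824, p* = 75.0353.
At q = 144: demand price = 98.7 − 0.045·144 = 92.22; supply price = 54 + 0.04·144 = 59.76.
Δq = 525.8824 − 144 = 381.8824; wedge = 92.22 − 59.76 = 32.46.
The triangle = ½ × 381.8824 × 32.46 = $6197.95 thousand.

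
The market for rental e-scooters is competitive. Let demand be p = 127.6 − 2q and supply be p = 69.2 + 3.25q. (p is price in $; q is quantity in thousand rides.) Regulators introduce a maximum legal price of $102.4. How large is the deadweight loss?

Competitive equilibrium: 127.6 − 2q = 69.2 + 3.25q → q* = 11.1238, p* = 105.3524.
At the ceiling p = 102.4, quantity supplied = (102.4 − 69.2)/3.25 = 10.2154.
Willingness to pay at q' = 10.2154: 127.6 − 2·10.2154 = 107.1692.
Δq = 11.1238 − 10.2154 = 0.9084; wedge = 107.1692 − 102.4 = 4.7692.
DWL = ½ × 0.9084 × 4.7692 = $2.17 thousand.

$2.17 thousand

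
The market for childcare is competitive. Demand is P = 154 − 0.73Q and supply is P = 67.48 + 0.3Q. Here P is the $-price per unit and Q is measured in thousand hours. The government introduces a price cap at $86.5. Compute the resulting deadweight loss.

Competitive equilibrium: 154 − 0.73Q = 67.48 + 0.3Q → Q* = 84, P* = 92.68.
At the ceiling P = 86.5, quantity supplied = (86.5 − 67.48)/0.3 = 63.4.
Willingness to pay at Q' = 63.4: 154 − 0.73·63.4 = 107.718.
ΔQ = 84 − 63.4 = 20.6; wedge = 107.718 − 86.5 = 21.218.
Deadweight loss = ½ × 20.6 × 21.218 = $218.55 thousand.

$218.55 thousand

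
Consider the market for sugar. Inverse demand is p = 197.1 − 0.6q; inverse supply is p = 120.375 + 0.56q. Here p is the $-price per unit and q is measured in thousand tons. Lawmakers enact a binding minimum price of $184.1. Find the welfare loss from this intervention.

Competitive equilibrium: 197.1 − 0.6q = 120.375 + 0.56q → q* = 66.1422, p* = 157.4147.
At the floor p = 184.1, quantity demanded = (197.1 − 184.1)/0.6 = 21.6667.
Sellers' marginal cost at q' = 21.6667: 120.375 + 0.56·21.6667 = 132.5084.
Δq = 66.1422 − 21.6667 = 44.4755; wedge = 184.1 − 132.5084 = 51.5916.
Welfare loss = ½ × 44.4755 × 51.5916 = $1147.28 thousand.

$1147.28 thousand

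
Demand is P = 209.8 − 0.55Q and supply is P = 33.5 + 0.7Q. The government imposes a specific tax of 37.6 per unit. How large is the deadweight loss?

Competitive equilibrium: 209.8 − 0.55Q = 33.5 + 0.7Q → Q* = 141.04, P* = 132.228.
With the tax, the buyer price exceeds the seller price by 37.6: (209.8 − 0.55Q) − (33.5 + 0.7Q) = 37.6 → Q' = 110.96.
ΔQ = 141.04 − 110.96 = 30.08; the wedge equals the tax, 37.6.
Welfare loss = ½ × 30.08 × 37.6 = 565.504.

565.504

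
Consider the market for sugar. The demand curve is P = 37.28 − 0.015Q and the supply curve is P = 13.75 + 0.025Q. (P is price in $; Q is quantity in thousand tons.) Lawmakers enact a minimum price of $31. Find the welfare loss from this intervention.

Competitive equilibrium: 37.28 − 0.015Q = 13.75 + 0.025Q → Q* = 588.25, P* = 28.4563.
At the floor P = 31, quantity demanded = (37.28 − 31)/0.015 = 418.6667.
Sellers' marginal cost at Q' = 418.6667: 13.75 + 0.025·418.6667 = 24.2167.
ΔQ = 588.25 − 418.6667 = 169.5833; wedge = 31 − 24.2167 = 6.7833.
The triangle = ½ × 169.5833 × 6.7833 = $575.17 thousand.

$575.17 thousand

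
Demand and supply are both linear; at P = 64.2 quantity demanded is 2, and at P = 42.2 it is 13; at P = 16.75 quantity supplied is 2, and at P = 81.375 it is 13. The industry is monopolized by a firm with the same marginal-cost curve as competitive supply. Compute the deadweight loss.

10.40

Demand slope = (42.2 − 64.2)/(13 − 2) = −2, so P = 68.2 − 2Q.
Supply slope = (81.375 − 16.75)/(13 − 2) = 5.875, so P = 5 + 5.875Q.
Competitive equilibrium: 68.2 − 2Q = 5 + 5.875Q → Q* = 8.0254, P* = 52.1492.
Marginal revenue: MR = 68.2 − 4Q. Set MR = MC: 68.2 − 4Q = 5 + 5.875Q → Q_m = 6.4.
Price P_m = 68.2 − 2·6.4 = 55.4; MC(Q_m) = 5 + 5.875·6.4 = 42.6.
Competitive Q* = 8.0254, so ΔQ = 1.6254; wedge = 55.4 − 42.6 = 12.8.
DWL = ½ × 1.6254 × 12.8 = 10.40.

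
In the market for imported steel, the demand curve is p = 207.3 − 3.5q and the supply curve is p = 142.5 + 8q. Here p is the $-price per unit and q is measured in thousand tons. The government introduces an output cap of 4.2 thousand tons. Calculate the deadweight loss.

$11.84 thousand

Competitive equilibrium: 207.3 − 3.5q = 142.5 + 8q → q* = 5.6348, p* = 187.5783.
At q = 4.2: demand price = 207.3 − 3.5·4.2 = 192.6; supply price = 142.5 + 8·4.2 = 176.1.
Δq = 5.6348 − 4.2 = 1.4348; wedge = 192.6 − 176.1 = 16.5.
Deadweight loss = ½ × 1.4348 × 16.5 = $11.84 thousand.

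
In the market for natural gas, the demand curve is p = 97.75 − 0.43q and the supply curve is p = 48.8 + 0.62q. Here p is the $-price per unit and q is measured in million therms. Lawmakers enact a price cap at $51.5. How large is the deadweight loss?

$937.79 million

Competitive equilibrium: 97.75 − 0.43q = 48.8 + 0.62q → q* = 46.619, p* = 77.7038.
At the ceiling p = 51.5, quantity supplied = (51.5 − 48.8)/0.62 = 4.3548.
Willingness to pay at q' = 4.3548: 97.75 − 0.43·4.3548 = 95.8774.
Δq = 46.619 − 4.3548 = 42.2642; wedge = 95.8774 − 51.5 = 44.3774.
Welfare loss = ½ × 42.2642 × 44.3774 = $937.79 million.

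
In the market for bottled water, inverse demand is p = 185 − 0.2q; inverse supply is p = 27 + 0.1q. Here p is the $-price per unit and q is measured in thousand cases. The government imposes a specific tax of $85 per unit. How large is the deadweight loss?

$12041.67 thousand

Competitive equilibrium: 185 − 0.2q = 27 + 0.1q → q* = 526.6667, p* = 79.6667.
With the tax, the buyer price exceeds the seller price by 85: (185 − 0.2q) − (27 + 0.1q) = 85 → q' = 243.3333.
Δq = 526.6667 − 243.3333 = 283.3334; the wedge equals the tax, 85.
The triangle = ½ × 283.3334 × 85 = $12041.67 thousand.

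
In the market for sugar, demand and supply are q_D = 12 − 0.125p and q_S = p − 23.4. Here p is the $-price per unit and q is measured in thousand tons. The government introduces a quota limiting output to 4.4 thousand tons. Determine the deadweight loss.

$60.50 thousand

In inverse form: demand p = 96 − 8q, supply p = 23.4 + q.
Competitive equilibrium: 96 − 8q = 23.4 + q → q* = 8.0667, p* = 31.4667.
At q = 4.4: demand price = 96 − 8·4.4 = 60.8; supply price = 23.4 + 1·4.4 = 27.8.
Δq = 8.0667 − 4.4 = 3.6667; wedge = 60.8 − 27.8 = 33.
DWL = ½ × 3.6667 × 33 = $60.50 thousand.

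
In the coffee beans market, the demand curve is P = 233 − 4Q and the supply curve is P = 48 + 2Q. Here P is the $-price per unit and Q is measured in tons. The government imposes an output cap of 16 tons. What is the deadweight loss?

$660.08

Competitive equilibrium: 233 − 4Q = 48 + 2Q → Q* = 30.8333, P* = 109.6667.
At Q = 16: demand price = 233 − 4·16 = 169; supply price = 48 + 2·16 = 80.
ΔQ = 30.8333 − 16 = 14.8333; wedge = 169 − 80 = 89.
Welfare loss = ½ × 14.8333 × 89 = $660.08.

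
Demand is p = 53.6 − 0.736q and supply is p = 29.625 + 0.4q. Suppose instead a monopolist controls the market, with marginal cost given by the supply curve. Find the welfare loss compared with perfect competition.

39.11

Competitive equilibrium: 53.6 − 0.736q = 29.625 + 0.4q → q* = 21.1048, p* = 38.0669.
Marginal revenue: MR = 53.6 − 1.472q. Set MR = MC: 53.6 − 1.472q = 29.625 + 0.4q → q_m = 12.8072.
Price p_m = 53.6 − 0.736·12.8072 = 44.1739; MC(q_m) = 29.625 + 0.4·12.8072 = 34.7479.
Competitive q* = 21.1048, so Δq = 8.2976; wedge = 44.1739 − 34.7479 = 9.426.
Deadweight loss = ½ × 8.2976 × 9.426 = 39.11.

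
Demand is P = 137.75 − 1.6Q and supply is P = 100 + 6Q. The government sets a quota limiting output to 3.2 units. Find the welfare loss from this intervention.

Competitive equilibrium: 137.75 − 1.6Q = 100 + 6Q → Q* = 4.9671, P* = 129.8026.
At Q = 3.2: demand price = 137.75 − 1.6·3.2 = 132.63; supply price = 100 + 6·3.2 = 119.2.
ΔQ = 4.9671 − 3.2 = 1.7671; wedge = 132.63 − 119.2 = 13.43.
Welfare loss = ½ × 1.7671 × 13.43 = 11.87.

11.87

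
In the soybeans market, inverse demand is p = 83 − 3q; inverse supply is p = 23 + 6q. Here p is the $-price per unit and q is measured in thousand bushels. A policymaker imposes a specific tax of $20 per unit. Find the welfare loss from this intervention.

Competitive equilibrium: 83 − 3q = 23 + 6q → q* = 6.6667, p* = 63.
With the tax, the buyer price exceeds the seller price by 20: (83 − 3q) − (23 + 6q) = 20 → q' = 4.4444.
Δq = 6.6667 − 4.4444 = 2.2223; the wedge equals the tax, 20.
The triangle = ½ × 2.2223 × 20 = $22.22 thousand.

$22.22 thousand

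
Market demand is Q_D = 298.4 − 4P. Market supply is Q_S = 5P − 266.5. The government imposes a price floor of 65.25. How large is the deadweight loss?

In inverse form: demand P = 74.6 − 0.25Q, supply P = 53.3 + 0.2Q.
Competitive equilibrium: 74.6 − 0.25Q = 53.3 + 0.2Q → Q* = 47.3333, P* = 62.7667.
At the floor P = 65.25, quantity demanded = (74.6 − 65.25)/0.25 = 37.4.
Sellers' marginal cost at Q' = 37.4: 53.3 + 0.2·37.4 = 60.78.
ΔQ = 47.3333 − 37.4 = 9.9333; wedge = 65.25 − 60.78 = 4.47.
Deadweight loss = ½ × 9.9333 × 4.47 = 22.201.

22.201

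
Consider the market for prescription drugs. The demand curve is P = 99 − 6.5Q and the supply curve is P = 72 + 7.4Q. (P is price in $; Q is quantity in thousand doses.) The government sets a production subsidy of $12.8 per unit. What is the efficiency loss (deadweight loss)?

Competitive equilibrium: 99 − 6.5Q = 72 + 7.4Q → Q* = 1.9424, P* = 86.3741.
The subsidy lowers effective supply by 12.8: P = 59.2 + 7.4Q.
New quantity: 99 − 6.5Q = 59.2 + 7.4Q → Q' = 2.8633.
Overproduction ΔQ = 2.8633 − 1.9424 = 0.9209; wedge = subsidy = 12.8.
The triangle = ½ × 0.9209 × 12.8 = $5.89 thousand.

$5.89 thousand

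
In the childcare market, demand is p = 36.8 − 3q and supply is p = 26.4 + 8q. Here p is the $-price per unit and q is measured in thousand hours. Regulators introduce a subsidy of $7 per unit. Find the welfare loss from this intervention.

Competitive equilibrium: 36.8 − 3q = 26.4 + 8q → q* = 0.9455, p* = 33.9636.
The subsidy lowers effective supply by 7: p = 19.4 + 8q.
New quantity: 36.8 − 3q = 19.4 + 8q → q' = 1.5818.
Overproduction Δq = 1.5818 − 0.9455 = 0.6363; wedge = subsidy = 7.
DWL = ½ × 0.6363 × 7 = $2.23 thousand.

$2.23 thousand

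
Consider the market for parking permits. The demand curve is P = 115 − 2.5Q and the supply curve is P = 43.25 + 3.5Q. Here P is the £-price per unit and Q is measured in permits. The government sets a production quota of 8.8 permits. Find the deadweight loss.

Competitive equilibrium: 115 − 2.5Q = 43.25 + 3.5Q → Q* = 11.95833, P* = 85.10417.
At Q = 8.8: demand price = 115 − 2.5·8.8 = 93; supply price = 43.25 + 3.5·8.8 = 74.05.
ΔQ = 11.95833 − 8.8 = 3.15833; wedge = 93 − 74.05 = 18.95.
DWL = ½ × 3.15833 × 18.95 = £29.93.

£29.93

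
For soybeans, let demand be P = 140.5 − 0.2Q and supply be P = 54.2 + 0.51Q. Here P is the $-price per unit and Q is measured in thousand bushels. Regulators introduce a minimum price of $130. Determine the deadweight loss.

Competitive equilibrium: 140.5 − 0.2Q = 54.2 + 0.51Q → Q* = 121.5493, P* = 116.1901.
At the floor P = 130, quantity demanded = (140.5 − 130)/0.2 = 52.5.
Sellers' marginal cost at Q' = 52.5: 54.2 + 0.51·52.5 = 80.975.
ΔQ = 121.5493 − 52.5 = 69.0493; wedge = 130 − 80.975 = 49.025.
DWL = ½ × 69.0493 × 49.025 = $1692.57 thousand.

$1692.57 thousand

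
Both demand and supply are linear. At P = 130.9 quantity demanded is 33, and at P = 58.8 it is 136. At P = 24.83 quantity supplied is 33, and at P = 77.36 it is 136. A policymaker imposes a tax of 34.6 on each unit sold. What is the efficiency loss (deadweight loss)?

494.69

Demand slope = (58.8 − 130.9)/(136 − 33) = −0.7, so P = 154 − 0.7Q.
Supply slope = (77.36 − 24.83)/(136 − 33) = 0.51, so P = 8 + 0.51Q.
Competitive equilibrium: 154 − 0.7Q = 8 + 0.51Q → Q* = 120.66116, P* = 69.53719.
With the tax, the buyer price exceeds the seller price by 34.6: (154 − 0.7Q) − (8 + 0.51Q) = 34.6 → Q' = 92.06612.
ΔQ = 120.66116 − 92.06612 = 28.59504; the wedge equals the tax, 34.6.
Welfare loss = ½ × 28.59504 × 34.6 = 494.69.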